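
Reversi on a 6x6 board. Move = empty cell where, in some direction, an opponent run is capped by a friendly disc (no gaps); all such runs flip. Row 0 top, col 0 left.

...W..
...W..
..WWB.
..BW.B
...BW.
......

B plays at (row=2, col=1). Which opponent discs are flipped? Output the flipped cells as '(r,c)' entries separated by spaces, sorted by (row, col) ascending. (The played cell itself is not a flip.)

Answer: (2,2) (2,3)

Derivation:
Dir NW: first cell '.' (not opp) -> no flip
Dir N: first cell '.' (not opp) -> no flip
Dir NE: first cell '.' (not opp) -> no flip
Dir W: first cell '.' (not opp) -> no flip
Dir E: opp run (2,2) (2,3) capped by B -> flip
Dir SW: first cell '.' (not opp) -> no flip
Dir S: first cell '.' (not opp) -> no flip
Dir SE: first cell 'B' (not opp) -> no flip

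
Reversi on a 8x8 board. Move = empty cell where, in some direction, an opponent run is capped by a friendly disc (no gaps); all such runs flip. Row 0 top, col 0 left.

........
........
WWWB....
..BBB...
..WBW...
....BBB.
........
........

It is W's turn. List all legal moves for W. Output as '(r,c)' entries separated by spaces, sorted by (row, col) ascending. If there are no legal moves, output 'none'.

Answer: (2,4) (6,4) (6,5) (6,6)

Derivation:
(1,2): no bracket -> illegal
(1,3): no bracket -> illegal
(1,4): no bracket -> illegal
(2,4): flips 3 -> legal
(2,5): no bracket -> illegal
(3,1): no bracket -> illegal
(3,5): no bracket -> illegal
(4,1): no bracket -> illegal
(4,5): no bracket -> illegal
(4,6): no bracket -> illegal
(4,7): no bracket -> illegal
(5,2): no bracket -> illegal
(5,3): no bracket -> illegal
(5,7): no bracket -> illegal
(6,3): no bracket -> illegal
(6,4): flips 1 -> legal
(6,5): flips 3 -> legal
(6,6): flips 1 -> legal
(6,7): no bracket -> illegal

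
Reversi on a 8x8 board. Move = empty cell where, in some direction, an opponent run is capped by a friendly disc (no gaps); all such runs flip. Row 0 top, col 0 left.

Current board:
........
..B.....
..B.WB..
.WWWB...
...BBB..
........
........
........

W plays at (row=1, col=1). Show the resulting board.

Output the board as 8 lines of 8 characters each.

Answer: ........
.WB.....
..W.WB..
.WWWB...
...BBB..
........
........
........

Derivation:
Place W at (1,1); scan 8 dirs for brackets.
Dir NW: first cell '.' (not opp) -> no flip
Dir N: first cell '.' (not opp) -> no flip
Dir NE: first cell '.' (not opp) -> no flip
Dir W: first cell '.' (not opp) -> no flip
Dir E: opp run (1,2), next='.' -> no flip
Dir SW: first cell '.' (not opp) -> no flip
Dir S: first cell '.' (not opp) -> no flip
Dir SE: opp run (2,2) capped by W -> flip
All flips: (2,2)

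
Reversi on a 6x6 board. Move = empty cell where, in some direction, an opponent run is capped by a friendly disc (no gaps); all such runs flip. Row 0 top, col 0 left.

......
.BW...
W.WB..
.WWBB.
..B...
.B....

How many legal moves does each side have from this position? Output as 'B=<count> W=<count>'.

Answer: B=6 W=10

Derivation:
-- B to move --
(0,1): flips 1 -> legal
(0,2): flips 3 -> legal
(0,3): no bracket -> illegal
(1,0): no bracket -> illegal
(1,3): flips 1 -> legal
(2,1): flips 1 -> legal
(3,0): flips 2 -> legal
(4,0): no bracket -> illegal
(4,1): flips 1 -> legal
(4,3): no bracket -> illegal
B mobility = 6
-- W to move --
(0,0): flips 1 -> legal
(0,1): no bracket -> illegal
(0,2): flips 1 -> legal
(1,0): flips 1 -> legal
(1,3): no bracket -> illegal
(1,4): flips 1 -> legal
(2,1): no bracket -> illegal
(2,4): flips 1 -> legal
(2,5): no bracket -> illegal
(3,5): flips 2 -> legal
(4,0): no bracket -> illegal
(4,1): no bracket -> illegal
(4,3): no bracket -> illegal
(4,4): flips 1 -> legal
(4,5): flips 2 -> legal
(5,0): no bracket -> illegal
(5,2): flips 1 -> legal
(5,3): flips 1 -> legal
W mobility = 10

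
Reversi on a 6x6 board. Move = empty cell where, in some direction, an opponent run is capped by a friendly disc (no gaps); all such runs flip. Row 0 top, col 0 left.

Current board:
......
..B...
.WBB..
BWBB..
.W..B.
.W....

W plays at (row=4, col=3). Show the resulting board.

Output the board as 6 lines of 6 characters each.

Answer: ......
..B...
.WBB..
BWWB..
.W.WB.
.W....

Derivation:
Place W at (4,3); scan 8 dirs for brackets.
Dir NW: opp run (3,2) capped by W -> flip
Dir N: opp run (3,3) (2,3), next='.' -> no flip
Dir NE: first cell '.' (not opp) -> no flip
Dir W: first cell '.' (not opp) -> no flip
Dir E: opp run (4,4), next='.' -> no flip
Dir SW: first cell '.' (not opp) -> no flip
Dir S: first cell '.' (not opp) -> no flip
Dir SE: first cell '.' (not opp) -> no flip
All flips: (3,2)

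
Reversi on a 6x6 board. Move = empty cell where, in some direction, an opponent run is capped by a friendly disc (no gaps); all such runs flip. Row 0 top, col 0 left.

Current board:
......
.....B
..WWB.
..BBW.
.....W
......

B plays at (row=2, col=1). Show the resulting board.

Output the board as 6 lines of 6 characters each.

Answer: ......
.....B
.BBBB.
..BBW.
.....W
......

Derivation:
Place B at (2,1); scan 8 dirs for brackets.
Dir NW: first cell '.' (not opp) -> no flip
Dir N: first cell '.' (not opp) -> no flip
Dir NE: first cell '.' (not opp) -> no flip
Dir W: first cell '.' (not opp) -> no flip
Dir E: opp run (2,2) (2,3) capped by B -> flip
Dir SW: first cell '.' (not opp) -> no flip
Dir S: first cell '.' (not opp) -> no flip
Dir SE: first cell 'B' (not opp) -> no flip
All flips: (2,2) (2,3)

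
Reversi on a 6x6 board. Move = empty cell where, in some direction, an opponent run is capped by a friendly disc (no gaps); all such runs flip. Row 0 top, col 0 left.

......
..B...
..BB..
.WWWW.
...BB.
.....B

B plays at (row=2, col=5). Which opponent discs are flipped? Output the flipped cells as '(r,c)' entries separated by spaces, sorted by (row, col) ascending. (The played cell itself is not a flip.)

Dir NW: first cell '.' (not opp) -> no flip
Dir N: first cell '.' (not opp) -> no flip
Dir NE: edge -> no flip
Dir W: first cell '.' (not opp) -> no flip
Dir E: edge -> no flip
Dir SW: opp run (3,4) capped by B -> flip
Dir S: first cell '.' (not opp) -> no flip
Dir SE: edge -> no flip

Answer: (3,4)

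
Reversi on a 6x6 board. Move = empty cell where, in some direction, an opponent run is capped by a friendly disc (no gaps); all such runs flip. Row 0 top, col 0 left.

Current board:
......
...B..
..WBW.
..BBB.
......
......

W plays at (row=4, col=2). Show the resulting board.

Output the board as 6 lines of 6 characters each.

Answer: ......
...B..
..WBW.
..WWB.
..W...
......

Derivation:
Place W at (4,2); scan 8 dirs for brackets.
Dir NW: first cell '.' (not opp) -> no flip
Dir N: opp run (3,2) capped by W -> flip
Dir NE: opp run (3,3) capped by W -> flip
Dir W: first cell '.' (not opp) -> no flip
Dir E: first cell '.' (not opp) -> no flip
Dir SW: first cell '.' (not opp) -> no flip
Dir S: first cell '.' (not opp) -> no flip
Dir SE: first cell '.' (not opp) -> no flip
All flips: (3,2) (3,3)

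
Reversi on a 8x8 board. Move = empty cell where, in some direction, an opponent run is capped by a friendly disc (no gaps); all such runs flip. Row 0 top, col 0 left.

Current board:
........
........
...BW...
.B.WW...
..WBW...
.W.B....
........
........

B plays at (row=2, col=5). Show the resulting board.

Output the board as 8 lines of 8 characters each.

Place B at (2,5); scan 8 dirs for brackets.
Dir NW: first cell '.' (not opp) -> no flip
Dir N: first cell '.' (not opp) -> no flip
Dir NE: first cell '.' (not opp) -> no flip
Dir W: opp run (2,4) capped by B -> flip
Dir E: first cell '.' (not opp) -> no flip
Dir SW: opp run (3,4) capped by B -> flip
Dir S: first cell '.' (not opp) -> no flip
Dir SE: first cell '.' (not opp) -> no flip
All flips: (2,4) (3,4)

Answer: ........
........
...BBB..
.B.WB...
..WBW...
.W.B....
........
........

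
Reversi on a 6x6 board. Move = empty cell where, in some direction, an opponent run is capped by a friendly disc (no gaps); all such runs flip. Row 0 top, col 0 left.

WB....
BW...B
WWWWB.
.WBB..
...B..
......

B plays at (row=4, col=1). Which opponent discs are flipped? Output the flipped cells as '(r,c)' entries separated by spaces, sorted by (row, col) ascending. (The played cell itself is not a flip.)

Dir NW: first cell '.' (not opp) -> no flip
Dir N: opp run (3,1) (2,1) (1,1) capped by B -> flip
Dir NE: first cell 'B' (not opp) -> no flip
Dir W: first cell '.' (not opp) -> no flip
Dir E: first cell '.' (not opp) -> no flip
Dir SW: first cell '.' (not opp) -> no flip
Dir S: first cell '.' (not opp) -> no flip
Dir SE: first cell '.' (not opp) -> no flip

Answer: (1,1) (2,1) (3,1)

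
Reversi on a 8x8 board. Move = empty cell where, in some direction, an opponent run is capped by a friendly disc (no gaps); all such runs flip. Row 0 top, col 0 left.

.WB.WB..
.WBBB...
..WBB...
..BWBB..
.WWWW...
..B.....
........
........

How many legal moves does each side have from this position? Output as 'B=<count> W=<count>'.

Answer: B=11 W=12

Derivation:
-- B to move --
(0,0): flips 1 -> legal
(0,3): flips 1 -> legal
(1,0): flips 1 -> legal
(1,5): no bracket -> illegal
(2,0): flips 1 -> legal
(2,1): flips 1 -> legal
(3,0): flips 1 -> legal
(3,1): flips 1 -> legal
(4,0): no bracket -> illegal
(4,5): no bracket -> illegal
(5,0): flips 1 -> legal
(5,1): flips 2 -> legal
(5,3): flips 3 -> legal
(5,4): flips 2 -> legal
(5,5): no bracket -> illegal
B mobility = 11
-- W to move --
(0,3): flips 3 -> legal
(0,6): flips 1 -> legal
(1,5): flips 4 -> legal
(1,6): no bracket -> illegal
(2,1): flips 1 -> legal
(2,5): flips 3 -> legal
(2,6): flips 1 -> legal
(3,1): flips 1 -> legal
(3,6): flips 2 -> legal
(4,5): flips 3 -> legal
(4,6): no bracket -> illegal
(5,1): no bracket -> illegal
(5,3): no bracket -> illegal
(6,1): flips 1 -> legal
(6,2): flips 1 -> legal
(6,3): flips 1 -> legal
W mobility = 12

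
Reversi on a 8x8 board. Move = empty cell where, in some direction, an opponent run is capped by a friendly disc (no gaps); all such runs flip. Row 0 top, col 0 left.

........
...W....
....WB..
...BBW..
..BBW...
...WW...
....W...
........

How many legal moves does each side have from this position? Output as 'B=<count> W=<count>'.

Answer: B=10 W=8

Derivation:
-- B to move --
(0,2): no bracket -> illegal
(0,3): no bracket -> illegal
(0,4): no bracket -> illegal
(1,2): no bracket -> illegal
(1,4): flips 1 -> legal
(1,5): flips 1 -> legal
(2,2): no bracket -> illegal
(2,3): flips 1 -> legal
(2,6): no bracket -> illegal
(3,6): flips 1 -> legal
(4,5): flips 2 -> legal
(4,6): no bracket -> illegal
(5,2): no bracket -> illegal
(5,5): flips 1 -> legal
(6,2): no bracket -> illegal
(6,3): flips 1 -> legal
(6,5): flips 1 -> legal
(7,3): no bracket -> illegal
(7,4): flips 3 -> legal
(7,5): flips 2 -> legal
B mobility = 10
-- W to move --
(1,4): no bracket -> illegal
(1,5): flips 1 -> legal
(1,6): no bracket -> illegal
(2,2): flips 1 -> legal
(2,3): flips 2 -> legal
(2,6): flips 1 -> legal
(3,1): flips 1 -> legal
(3,2): flips 3 -> legal
(3,6): no bracket -> illegal
(4,1): flips 2 -> legal
(4,5): no bracket -> illegal
(5,1): flips 2 -> legal
(5,2): no bracket -> illegal
W mobility = 8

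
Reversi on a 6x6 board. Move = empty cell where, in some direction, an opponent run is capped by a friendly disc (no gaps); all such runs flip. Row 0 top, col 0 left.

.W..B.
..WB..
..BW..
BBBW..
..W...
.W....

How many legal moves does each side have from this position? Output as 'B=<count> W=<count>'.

Answer: B=9 W=6

Derivation:
-- B to move --
(0,0): no bracket -> illegal
(0,2): flips 1 -> legal
(0,3): no bracket -> illegal
(1,0): no bracket -> illegal
(1,1): flips 1 -> legal
(1,4): flips 1 -> legal
(2,1): no bracket -> illegal
(2,4): flips 1 -> legal
(3,4): flips 1 -> legal
(4,0): no bracket -> illegal
(4,1): no bracket -> illegal
(4,3): flips 2 -> legal
(4,4): flips 1 -> legal
(5,0): no bracket -> illegal
(5,2): flips 1 -> legal
(5,3): flips 1 -> legal
B mobility = 9
-- W to move --
(0,2): no bracket -> illegal
(0,3): flips 1 -> legal
(0,5): no bracket -> illegal
(1,1): flips 1 -> legal
(1,4): flips 1 -> legal
(1,5): no bracket -> illegal
(2,0): flips 1 -> legal
(2,1): flips 1 -> legal
(2,4): no bracket -> illegal
(4,0): no bracket -> illegal
(4,1): flips 1 -> legal
(4,3): no bracket -> illegal
W mobility = 6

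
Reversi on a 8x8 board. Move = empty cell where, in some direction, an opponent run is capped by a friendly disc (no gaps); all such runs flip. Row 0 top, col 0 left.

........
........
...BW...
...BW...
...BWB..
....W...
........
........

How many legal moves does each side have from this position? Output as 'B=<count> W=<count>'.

-- B to move --
(1,3): no bracket -> illegal
(1,4): no bracket -> illegal
(1,5): flips 1 -> legal
(2,5): flips 2 -> legal
(3,5): flips 1 -> legal
(5,3): no bracket -> illegal
(5,5): flips 1 -> legal
(6,3): flips 1 -> legal
(6,4): no bracket -> illegal
(6,5): flips 1 -> legal
B mobility = 6
-- W to move --
(1,2): flips 1 -> legal
(1,3): no bracket -> illegal
(1,4): no bracket -> illegal
(2,2): flips 2 -> legal
(3,2): flips 2 -> legal
(3,5): no bracket -> illegal
(3,6): flips 1 -> legal
(4,2): flips 2 -> legal
(4,6): flips 1 -> legal
(5,2): flips 1 -> legal
(5,3): no bracket -> illegal
(5,5): no bracket -> illegal
(5,6): flips 1 -> legal
W mobility = 8

Answer: B=6 W=8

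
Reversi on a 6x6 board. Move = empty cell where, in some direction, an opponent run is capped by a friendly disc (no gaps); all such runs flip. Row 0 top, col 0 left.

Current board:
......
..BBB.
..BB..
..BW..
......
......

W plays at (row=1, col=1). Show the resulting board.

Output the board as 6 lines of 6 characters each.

Place W at (1,1); scan 8 dirs for brackets.
Dir NW: first cell '.' (not opp) -> no flip
Dir N: first cell '.' (not opp) -> no flip
Dir NE: first cell '.' (not opp) -> no flip
Dir W: first cell '.' (not opp) -> no flip
Dir E: opp run (1,2) (1,3) (1,4), next='.' -> no flip
Dir SW: first cell '.' (not opp) -> no flip
Dir S: first cell '.' (not opp) -> no flip
Dir SE: opp run (2,2) capped by W -> flip
All flips: (2,2)

Answer: ......
.WBBB.
..WB..
..BW..
......
......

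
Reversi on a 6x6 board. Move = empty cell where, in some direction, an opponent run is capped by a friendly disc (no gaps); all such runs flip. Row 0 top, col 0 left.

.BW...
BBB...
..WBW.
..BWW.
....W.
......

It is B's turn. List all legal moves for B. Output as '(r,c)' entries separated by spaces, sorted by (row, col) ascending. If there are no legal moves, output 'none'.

(0,3): flips 1 -> legal
(1,3): no bracket -> illegal
(1,4): no bracket -> illegal
(1,5): no bracket -> illegal
(2,1): flips 1 -> legal
(2,5): flips 1 -> legal
(3,1): no bracket -> illegal
(3,5): flips 2 -> legal
(4,2): no bracket -> illegal
(4,3): flips 1 -> legal
(4,5): flips 1 -> legal
(5,3): no bracket -> illegal
(5,4): no bracket -> illegal
(5,5): flips 3 -> legal

Answer: (0,3) (2,1) (2,5) (3,5) (4,3) (4,5) (5,5)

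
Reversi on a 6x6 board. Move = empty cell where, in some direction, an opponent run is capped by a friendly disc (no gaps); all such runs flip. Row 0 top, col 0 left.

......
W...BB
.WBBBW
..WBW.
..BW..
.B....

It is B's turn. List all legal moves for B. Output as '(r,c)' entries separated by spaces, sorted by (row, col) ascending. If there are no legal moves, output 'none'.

Answer: (2,0) (3,1) (3,5) (4,1) (4,4) (4,5) (5,3)

Derivation:
(0,0): no bracket -> illegal
(0,1): no bracket -> illegal
(1,1): no bracket -> illegal
(1,2): no bracket -> illegal
(2,0): flips 1 -> legal
(3,0): no bracket -> illegal
(3,1): flips 1 -> legal
(3,5): flips 2 -> legal
(4,1): flips 1 -> legal
(4,4): flips 2 -> legal
(4,5): flips 1 -> legal
(5,2): no bracket -> illegal
(5,3): flips 1 -> legal
(5,4): no bracket -> illegal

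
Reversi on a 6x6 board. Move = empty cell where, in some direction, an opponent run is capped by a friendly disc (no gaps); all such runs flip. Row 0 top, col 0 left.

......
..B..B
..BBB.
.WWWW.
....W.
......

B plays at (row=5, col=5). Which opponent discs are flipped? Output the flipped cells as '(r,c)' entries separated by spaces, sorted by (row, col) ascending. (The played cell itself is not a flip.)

Answer: (3,3) (4,4)

Derivation:
Dir NW: opp run (4,4) (3,3) capped by B -> flip
Dir N: first cell '.' (not opp) -> no flip
Dir NE: edge -> no flip
Dir W: first cell '.' (not opp) -> no flip
Dir E: edge -> no flip
Dir SW: edge -> no flip
Dir S: edge -> no flip
Dir SE: edge -> no flip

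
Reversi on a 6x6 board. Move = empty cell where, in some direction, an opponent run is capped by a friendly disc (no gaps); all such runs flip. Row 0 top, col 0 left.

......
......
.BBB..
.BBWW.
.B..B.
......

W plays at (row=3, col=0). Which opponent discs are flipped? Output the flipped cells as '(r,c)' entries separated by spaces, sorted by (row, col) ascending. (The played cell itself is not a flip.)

Dir NW: edge -> no flip
Dir N: first cell '.' (not opp) -> no flip
Dir NE: opp run (2,1), next='.' -> no flip
Dir W: edge -> no flip
Dir E: opp run (3,1) (3,2) capped by W -> flip
Dir SW: edge -> no flip
Dir S: first cell '.' (not opp) -> no flip
Dir SE: opp run (4,1), next='.' -> no flip

Answer: (3,1) (3,2)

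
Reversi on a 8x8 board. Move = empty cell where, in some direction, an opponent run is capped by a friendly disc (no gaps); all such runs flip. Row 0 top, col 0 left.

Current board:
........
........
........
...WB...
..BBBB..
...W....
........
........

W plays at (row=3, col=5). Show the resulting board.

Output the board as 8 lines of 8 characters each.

Place W at (3,5); scan 8 dirs for brackets.
Dir NW: first cell '.' (not opp) -> no flip
Dir N: first cell '.' (not opp) -> no flip
Dir NE: first cell '.' (not opp) -> no flip
Dir W: opp run (3,4) capped by W -> flip
Dir E: first cell '.' (not opp) -> no flip
Dir SW: opp run (4,4) capped by W -> flip
Dir S: opp run (4,5), next='.' -> no flip
Dir SE: first cell '.' (not opp) -> no flip
All flips: (3,4) (4,4)

Answer: ........
........
........
...WWW..
..BBWB..
...W....
........
........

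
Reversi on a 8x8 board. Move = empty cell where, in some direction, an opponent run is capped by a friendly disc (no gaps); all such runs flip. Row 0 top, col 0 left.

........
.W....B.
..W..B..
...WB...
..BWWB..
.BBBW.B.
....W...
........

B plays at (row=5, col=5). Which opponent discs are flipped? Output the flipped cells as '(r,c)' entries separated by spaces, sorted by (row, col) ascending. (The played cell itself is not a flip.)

Answer: (5,4)

Derivation:
Dir NW: opp run (4,4) (3,3) (2,2) (1,1), next='.' -> no flip
Dir N: first cell 'B' (not opp) -> no flip
Dir NE: first cell '.' (not opp) -> no flip
Dir W: opp run (5,4) capped by B -> flip
Dir E: first cell 'B' (not opp) -> no flip
Dir SW: opp run (6,4), next='.' -> no flip
Dir S: first cell '.' (not opp) -> no flip
Dir SE: first cell '.' (not opp) -> no flip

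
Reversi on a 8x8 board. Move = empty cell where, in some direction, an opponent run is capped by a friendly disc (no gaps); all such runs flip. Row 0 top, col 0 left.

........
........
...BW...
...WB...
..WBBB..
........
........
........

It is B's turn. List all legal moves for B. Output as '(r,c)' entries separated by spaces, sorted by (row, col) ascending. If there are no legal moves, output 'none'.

(1,3): no bracket -> illegal
(1,4): flips 1 -> legal
(1,5): no bracket -> illegal
(2,2): flips 1 -> legal
(2,5): flips 1 -> legal
(3,1): no bracket -> illegal
(3,2): flips 1 -> legal
(3,5): no bracket -> illegal
(4,1): flips 1 -> legal
(5,1): no bracket -> illegal
(5,2): no bracket -> illegal
(5,3): no bracket -> illegal

Answer: (1,4) (2,2) (2,5) (3,2) (4,1)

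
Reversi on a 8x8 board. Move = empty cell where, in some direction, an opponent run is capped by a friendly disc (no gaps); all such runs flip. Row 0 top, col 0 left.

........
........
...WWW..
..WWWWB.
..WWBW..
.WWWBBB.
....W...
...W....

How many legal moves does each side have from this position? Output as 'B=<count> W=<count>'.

Answer: B=12 W=9

Derivation:
-- B to move --
(1,2): flips 3 -> legal
(1,3): no bracket -> illegal
(1,4): flips 3 -> legal
(1,5): flips 3 -> legal
(1,6): no bracket -> illegal
(2,1): flips 2 -> legal
(2,2): flips 1 -> legal
(2,6): flips 1 -> legal
(3,1): flips 4 -> legal
(4,0): no bracket -> illegal
(4,1): flips 2 -> legal
(4,6): flips 1 -> legal
(5,0): flips 3 -> legal
(6,0): no bracket -> illegal
(6,1): no bracket -> illegal
(6,2): flips 1 -> legal
(6,3): no bracket -> illegal
(6,5): no bracket -> illegal
(7,2): no bracket -> illegal
(7,4): flips 1 -> legal
(7,5): no bracket -> illegal
B mobility = 12
-- W to move --
(2,6): no bracket -> illegal
(2,7): flips 1 -> legal
(3,7): flips 1 -> legal
(4,6): flips 1 -> legal
(4,7): flips 1 -> legal
(5,7): flips 3 -> legal
(6,3): flips 1 -> legal
(6,5): flips 2 -> legal
(6,6): flips 2 -> legal
(6,7): flips 1 -> legal
W mobility = 9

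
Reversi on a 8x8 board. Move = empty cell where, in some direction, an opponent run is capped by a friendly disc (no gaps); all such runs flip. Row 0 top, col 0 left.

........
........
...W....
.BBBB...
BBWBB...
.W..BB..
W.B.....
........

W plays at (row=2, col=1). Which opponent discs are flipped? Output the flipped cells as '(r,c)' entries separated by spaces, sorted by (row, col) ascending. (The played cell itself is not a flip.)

Answer: (3,1) (4,1)

Derivation:
Dir NW: first cell '.' (not opp) -> no flip
Dir N: first cell '.' (not opp) -> no flip
Dir NE: first cell '.' (not opp) -> no flip
Dir W: first cell '.' (not opp) -> no flip
Dir E: first cell '.' (not opp) -> no flip
Dir SW: first cell '.' (not opp) -> no flip
Dir S: opp run (3,1) (4,1) capped by W -> flip
Dir SE: opp run (3,2) (4,3) (5,4), next='.' -> no flip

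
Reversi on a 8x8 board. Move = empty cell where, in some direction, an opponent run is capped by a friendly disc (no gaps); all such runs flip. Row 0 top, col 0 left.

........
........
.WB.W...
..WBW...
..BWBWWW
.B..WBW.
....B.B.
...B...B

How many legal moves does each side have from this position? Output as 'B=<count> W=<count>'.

Answer: B=9 W=8

Derivation:
-- B to move --
(1,0): no bracket -> illegal
(1,1): no bracket -> illegal
(1,2): no bracket -> illegal
(1,3): no bracket -> illegal
(1,4): flips 2 -> legal
(1,5): flips 1 -> legal
(2,0): flips 1 -> legal
(2,3): no bracket -> illegal
(2,5): no bracket -> illegal
(3,0): no bracket -> illegal
(3,1): flips 1 -> legal
(3,5): flips 2 -> legal
(3,6): flips 2 -> legal
(3,7): flips 1 -> legal
(4,1): no bracket -> illegal
(5,2): no bracket -> illegal
(5,3): flips 2 -> legal
(5,7): flips 1 -> legal
(6,3): no bracket -> illegal
(6,5): no bracket -> illegal
(6,7): no bracket -> illegal
B mobility = 9
-- W to move --
(1,1): no bracket -> illegal
(1,2): flips 1 -> legal
(1,3): no bracket -> illegal
(2,3): flips 2 -> legal
(3,1): no bracket -> illegal
(3,5): no bracket -> illegal
(4,0): no bracket -> illegal
(4,1): flips 1 -> legal
(5,0): no bracket -> illegal
(5,2): flips 1 -> legal
(5,3): no bracket -> illegal
(5,7): no bracket -> illegal
(6,0): flips 3 -> legal
(6,1): no bracket -> illegal
(6,2): no bracket -> illegal
(6,3): no bracket -> illegal
(6,5): flips 1 -> legal
(6,7): no bracket -> illegal
(7,2): no bracket -> illegal
(7,4): flips 1 -> legal
(7,5): no bracket -> illegal
(7,6): flips 1 -> legal
W mobility = 8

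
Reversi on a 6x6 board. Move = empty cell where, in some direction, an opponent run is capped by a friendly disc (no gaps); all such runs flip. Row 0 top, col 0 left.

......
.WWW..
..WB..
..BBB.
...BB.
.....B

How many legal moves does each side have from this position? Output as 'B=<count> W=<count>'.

-- B to move --
(0,0): flips 2 -> legal
(0,1): flips 1 -> legal
(0,2): flips 2 -> legal
(0,3): flips 1 -> legal
(0,4): no bracket -> illegal
(1,0): no bracket -> illegal
(1,4): no bracket -> illegal
(2,0): no bracket -> illegal
(2,1): flips 1 -> legal
(2,4): no bracket -> illegal
(3,1): no bracket -> illegal
B mobility = 5
-- W to move --
(1,4): no bracket -> illegal
(2,1): no bracket -> illegal
(2,4): flips 1 -> legal
(2,5): no bracket -> illegal
(3,1): no bracket -> illegal
(3,5): no bracket -> illegal
(4,1): no bracket -> illegal
(4,2): flips 1 -> legal
(4,5): flips 2 -> legal
(5,2): no bracket -> illegal
(5,3): flips 3 -> legal
(5,4): no bracket -> illegal
W mobility = 4

Answer: B=5 W=4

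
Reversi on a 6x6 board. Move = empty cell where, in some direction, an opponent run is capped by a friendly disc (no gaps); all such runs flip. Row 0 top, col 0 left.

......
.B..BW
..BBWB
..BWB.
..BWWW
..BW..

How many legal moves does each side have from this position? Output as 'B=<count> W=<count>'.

-- B to move --
(0,4): no bracket -> illegal
(0,5): flips 1 -> legal
(1,3): no bracket -> illegal
(3,5): no bracket -> illegal
(5,4): flips 3 -> legal
(5,5): flips 2 -> legal
B mobility = 3
-- W to move --
(0,0): flips 2 -> legal
(0,1): no bracket -> illegal
(0,2): no bracket -> illegal
(0,3): no bracket -> illegal
(0,4): flips 1 -> legal
(0,5): no bracket -> illegal
(1,0): no bracket -> illegal
(1,2): flips 2 -> legal
(1,3): flips 2 -> legal
(2,0): no bracket -> illegal
(2,1): flips 3 -> legal
(3,1): flips 2 -> legal
(3,5): flips 2 -> legal
(4,1): flips 1 -> legal
(5,1): flips 2 -> legal
W mobility = 9

Answer: B=3 W=9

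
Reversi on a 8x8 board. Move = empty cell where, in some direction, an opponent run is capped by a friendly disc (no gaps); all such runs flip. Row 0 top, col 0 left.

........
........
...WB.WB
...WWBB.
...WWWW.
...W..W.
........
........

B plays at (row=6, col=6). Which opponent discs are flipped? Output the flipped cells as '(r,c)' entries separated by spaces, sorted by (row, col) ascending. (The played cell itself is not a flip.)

Dir NW: first cell '.' (not opp) -> no flip
Dir N: opp run (5,6) (4,6) capped by B -> flip
Dir NE: first cell '.' (not opp) -> no flip
Dir W: first cell '.' (not opp) -> no flip
Dir E: first cell '.' (not opp) -> no flip
Dir SW: first cell '.' (not opp) -> no flip
Dir S: first cell '.' (not opp) -> no flip
Dir SE: first cell '.' (not opp) -> no flip

Answer: (4,6) (5,6)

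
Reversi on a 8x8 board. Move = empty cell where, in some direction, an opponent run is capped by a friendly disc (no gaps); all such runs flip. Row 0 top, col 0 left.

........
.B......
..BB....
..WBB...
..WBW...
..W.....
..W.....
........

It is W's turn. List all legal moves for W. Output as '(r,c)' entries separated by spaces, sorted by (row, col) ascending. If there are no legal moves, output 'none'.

(0,0): flips 3 -> legal
(0,1): no bracket -> illegal
(0,2): no bracket -> illegal
(1,0): no bracket -> illegal
(1,2): flips 1 -> legal
(1,3): no bracket -> illegal
(1,4): flips 1 -> legal
(2,0): no bracket -> illegal
(2,1): no bracket -> illegal
(2,4): flips 2 -> legal
(2,5): flips 2 -> legal
(3,1): no bracket -> illegal
(3,5): flips 2 -> legal
(4,5): no bracket -> illegal
(5,3): no bracket -> illegal
(5,4): flips 1 -> legal

Answer: (0,0) (1,2) (1,4) (2,4) (2,5) (3,5) (5,4)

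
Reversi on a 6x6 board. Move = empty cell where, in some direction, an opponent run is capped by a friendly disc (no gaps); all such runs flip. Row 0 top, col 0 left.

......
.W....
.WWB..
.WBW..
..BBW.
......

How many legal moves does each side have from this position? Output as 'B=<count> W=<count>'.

-- B to move --
(0,0): no bracket -> illegal
(0,1): no bracket -> illegal
(0,2): no bracket -> illegal
(1,0): flips 1 -> legal
(1,2): flips 1 -> legal
(1,3): no bracket -> illegal
(2,0): flips 3 -> legal
(2,4): flips 1 -> legal
(3,0): flips 1 -> legal
(3,4): flips 1 -> legal
(3,5): no bracket -> illegal
(4,0): no bracket -> illegal
(4,1): no bracket -> illegal
(4,5): flips 1 -> legal
(5,3): no bracket -> illegal
(5,4): no bracket -> illegal
(5,5): no bracket -> illegal
B mobility = 7
-- W to move --
(1,2): no bracket -> illegal
(1,3): flips 1 -> legal
(1,4): no bracket -> illegal
(2,4): flips 1 -> legal
(3,4): no bracket -> illegal
(4,1): flips 2 -> legal
(5,1): flips 1 -> legal
(5,2): flips 2 -> legal
(5,3): flips 2 -> legal
(5,4): flips 2 -> legal
W mobility = 7

Answer: B=7 W=7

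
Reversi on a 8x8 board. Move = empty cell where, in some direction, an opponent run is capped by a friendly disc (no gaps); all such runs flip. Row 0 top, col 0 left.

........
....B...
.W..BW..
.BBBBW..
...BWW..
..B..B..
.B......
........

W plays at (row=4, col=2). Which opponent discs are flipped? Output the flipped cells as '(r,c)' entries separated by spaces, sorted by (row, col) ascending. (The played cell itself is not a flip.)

Dir NW: opp run (3,1), next='.' -> no flip
Dir N: opp run (3,2), next='.' -> no flip
Dir NE: opp run (3,3) (2,4), next='.' -> no flip
Dir W: first cell '.' (not opp) -> no flip
Dir E: opp run (4,3) capped by W -> flip
Dir SW: first cell '.' (not opp) -> no flip
Dir S: opp run (5,2), next='.' -> no flip
Dir SE: first cell '.' (not opp) -> no flip

Answer: (4,3)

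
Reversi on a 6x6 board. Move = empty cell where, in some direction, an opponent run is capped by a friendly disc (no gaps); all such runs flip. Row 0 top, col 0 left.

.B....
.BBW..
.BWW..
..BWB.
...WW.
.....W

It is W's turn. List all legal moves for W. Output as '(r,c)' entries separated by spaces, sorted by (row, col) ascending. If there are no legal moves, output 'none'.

(0,0): flips 1 -> legal
(0,2): flips 1 -> legal
(0,3): no bracket -> illegal
(1,0): flips 4 -> legal
(2,0): flips 1 -> legal
(2,4): flips 1 -> legal
(2,5): flips 1 -> legal
(3,0): no bracket -> illegal
(3,1): flips 1 -> legal
(3,5): flips 1 -> legal
(4,1): flips 1 -> legal
(4,2): flips 1 -> legal
(4,5): flips 1 -> legal

Answer: (0,0) (0,2) (1,0) (2,0) (2,4) (2,5) (3,1) (3,5) (4,1) (4,2) (4,5)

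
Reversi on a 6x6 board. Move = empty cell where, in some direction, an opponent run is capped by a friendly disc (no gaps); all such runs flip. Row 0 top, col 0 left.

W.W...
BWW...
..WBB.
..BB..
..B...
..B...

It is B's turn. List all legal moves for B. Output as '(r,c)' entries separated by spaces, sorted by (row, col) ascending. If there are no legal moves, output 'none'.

Answer: (0,1) (1,3) (2,1)

Derivation:
(0,1): flips 1 -> legal
(0,3): no bracket -> illegal
(1,3): flips 2 -> legal
(2,0): no bracket -> illegal
(2,1): flips 1 -> legal
(3,1): no bracket -> illegal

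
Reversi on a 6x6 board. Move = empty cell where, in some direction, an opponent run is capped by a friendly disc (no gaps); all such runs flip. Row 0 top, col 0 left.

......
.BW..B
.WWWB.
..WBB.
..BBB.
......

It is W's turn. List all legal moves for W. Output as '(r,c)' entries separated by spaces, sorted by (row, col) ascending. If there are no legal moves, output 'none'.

(0,0): flips 1 -> legal
(0,1): flips 1 -> legal
(0,2): no bracket -> illegal
(0,4): no bracket -> illegal
(0,5): no bracket -> illegal
(1,0): flips 1 -> legal
(1,3): no bracket -> illegal
(1,4): no bracket -> illegal
(2,0): no bracket -> illegal
(2,5): flips 1 -> legal
(3,1): no bracket -> illegal
(3,5): flips 2 -> legal
(4,1): no bracket -> illegal
(4,5): flips 1 -> legal
(5,1): no bracket -> illegal
(5,2): flips 1 -> legal
(5,3): flips 2 -> legal
(5,4): flips 1 -> legal
(5,5): flips 2 -> legal

Answer: (0,0) (0,1) (1,0) (2,5) (3,5) (4,5) (5,2) (5,3) (5,4) (5,5)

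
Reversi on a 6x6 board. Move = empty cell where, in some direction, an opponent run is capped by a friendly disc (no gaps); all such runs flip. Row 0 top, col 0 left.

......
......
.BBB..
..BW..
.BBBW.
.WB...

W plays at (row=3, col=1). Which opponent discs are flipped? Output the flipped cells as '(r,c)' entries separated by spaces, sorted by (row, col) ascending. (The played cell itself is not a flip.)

Answer: (3,2) (4,1)

Derivation:
Dir NW: first cell '.' (not opp) -> no flip
Dir N: opp run (2,1), next='.' -> no flip
Dir NE: opp run (2,2), next='.' -> no flip
Dir W: first cell '.' (not opp) -> no flip
Dir E: opp run (3,2) capped by W -> flip
Dir SW: first cell '.' (not opp) -> no flip
Dir S: opp run (4,1) capped by W -> flip
Dir SE: opp run (4,2), next='.' -> no flip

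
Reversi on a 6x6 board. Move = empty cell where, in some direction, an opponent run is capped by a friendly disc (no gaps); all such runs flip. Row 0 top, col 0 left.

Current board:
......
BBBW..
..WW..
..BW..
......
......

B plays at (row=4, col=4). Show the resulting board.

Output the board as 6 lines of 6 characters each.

Place B at (4,4); scan 8 dirs for brackets.
Dir NW: opp run (3,3) (2,2) capped by B -> flip
Dir N: first cell '.' (not opp) -> no flip
Dir NE: first cell '.' (not opp) -> no flip
Dir W: first cell '.' (not opp) -> no flip
Dir E: first cell '.' (not opp) -> no flip
Dir SW: first cell '.' (not opp) -> no flip
Dir S: first cell '.' (not opp) -> no flip
Dir SE: first cell '.' (not opp) -> no flip
All flips: (2,2) (3,3)

Answer: ......
BBBW..
..BW..
..BB..
....B.
......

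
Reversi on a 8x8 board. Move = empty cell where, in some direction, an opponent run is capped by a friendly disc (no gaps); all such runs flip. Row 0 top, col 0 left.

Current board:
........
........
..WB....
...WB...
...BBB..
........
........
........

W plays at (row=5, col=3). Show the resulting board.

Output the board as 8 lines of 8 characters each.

Place W at (5,3); scan 8 dirs for brackets.
Dir NW: first cell '.' (not opp) -> no flip
Dir N: opp run (4,3) capped by W -> flip
Dir NE: opp run (4,4), next='.' -> no flip
Dir W: first cell '.' (not opp) -> no flip
Dir E: first cell '.' (not opp) -> no flip
Dir SW: first cell '.' (not opp) -> no flip
Dir S: first cell '.' (not opp) -> no flip
Dir SE: first cell '.' (not opp) -> no flip
All flips: (4,3)

Answer: ........
........
..WB....
...WB...
...WBB..
...W....
........
........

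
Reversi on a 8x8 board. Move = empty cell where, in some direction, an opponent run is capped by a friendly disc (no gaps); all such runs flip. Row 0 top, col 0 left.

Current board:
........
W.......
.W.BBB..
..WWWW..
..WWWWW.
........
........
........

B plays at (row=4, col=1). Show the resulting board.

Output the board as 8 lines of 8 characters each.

Place B at (4,1); scan 8 dirs for brackets.
Dir NW: first cell '.' (not opp) -> no flip
Dir N: first cell '.' (not opp) -> no flip
Dir NE: opp run (3,2) capped by B -> flip
Dir W: first cell '.' (not opp) -> no flip
Dir E: opp run (4,2) (4,3) (4,4) (4,5) (4,6), next='.' -> no flip
Dir SW: first cell '.' (not opp) -> no flip
Dir S: first cell '.' (not opp) -> no flip
Dir SE: first cell '.' (not opp) -> no flip
All flips: (3,2)

Answer: ........
W.......
.W.BBB..
..BWWW..
.BWWWWW.
........
........
........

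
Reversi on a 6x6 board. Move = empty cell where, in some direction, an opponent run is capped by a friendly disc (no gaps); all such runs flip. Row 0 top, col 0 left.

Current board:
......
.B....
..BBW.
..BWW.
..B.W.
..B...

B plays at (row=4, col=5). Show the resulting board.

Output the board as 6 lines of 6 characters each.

Place B at (4,5); scan 8 dirs for brackets.
Dir NW: opp run (3,4) capped by B -> flip
Dir N: first cell '.' (not opp) -> no flip
Dir NE: edge -> no flip
Dir W: opp run (4,4), next='.' -> no flip
Dir E: edge -> no flip
Dir SW: first cell '.' (not opp) -> no flip
Dir S: first cell '.' (not opp) -> no flip
Dir SE: edge -> no flip
All flips: (3,4)

Answer: ......
.B....
..BBW.
..BWB.
..B.WB
..B...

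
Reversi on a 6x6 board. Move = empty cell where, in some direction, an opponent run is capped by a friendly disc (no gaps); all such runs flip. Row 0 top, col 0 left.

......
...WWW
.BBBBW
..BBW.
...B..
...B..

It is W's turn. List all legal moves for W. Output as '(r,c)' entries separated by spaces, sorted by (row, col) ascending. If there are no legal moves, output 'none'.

(1,0): no bracket -> illegal
(1,1): no bracket -> illegal
(1,2): flips 1 -> legal
(2,0): flips 4 -> legal
(3,0): no bracket -> illegal
(3,1): flips 3 -> legal
(3,5): flips 1 -> legal
(4,1): flips 2 -> legal
(4,2): flips 2 -> legal
(4,4): no bracket -> illegal
(5,2): flips 1 -> legal
(5,4): no bracket -> illegal

Answer: (1,2) (2,0) (3,1) (3,5) (4,1) (4,2) (5,2)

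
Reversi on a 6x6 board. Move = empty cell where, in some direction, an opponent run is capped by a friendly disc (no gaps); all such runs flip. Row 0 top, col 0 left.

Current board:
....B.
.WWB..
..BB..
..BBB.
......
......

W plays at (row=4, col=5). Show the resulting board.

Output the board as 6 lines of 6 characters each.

Place W at (4,5); scan 8 dirs for brackets.
Dir NW: opp run (3,4) (2,3) capped by W -> flip
Dir N: first cell '.' (not opp) -> no flip
Dir NE: edge -> no flip
Dir W: first cell '.' (not opp) -> no flip
Dir E: edge -> no flip
Dir SW: first cell '.' (not opp) -> no flip
Dir S: first cell '.' (not opp) -> no flip
Dir SE: edge -> no flip
All flips: (2,3) (3,4)

Answer: ....B.
.WWB..
..BW..
..BBW.
.....W
......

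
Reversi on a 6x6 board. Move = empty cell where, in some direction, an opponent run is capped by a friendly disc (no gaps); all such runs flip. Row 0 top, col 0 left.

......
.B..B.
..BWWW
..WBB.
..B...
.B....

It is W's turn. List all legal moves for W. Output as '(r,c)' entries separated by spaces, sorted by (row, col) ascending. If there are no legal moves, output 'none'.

(0,0): no bracket -> illegal
(0,1): no bracket -> illegal
(0,2): no bracket -> illegal
(0,3): flips 1 -> legal
(0,4): flips 1 -> legal
(0,5): flips 1 -> legal
(1,0): no bracket -> illegal
(1,2): flips 1 -> legal
(1,3): no bracket -> illegal
(1,5): no bracket -> illegal
(2,0): no bracket -> illegal
(2,1): flips 1 -> legal
(3,1): no bracket -> illegal
(3,5): flips 2 -> legal
(4,0): no bracket -> illegal
(4,1): no bracket -> illegal
(4,3): flips 2 -> legal
(4,4): flips 1 -> legal
(4,5): flips 1 -> legal
(5,0): no bracket -> illegal
(5,2): flips 1 -> legal
(5,3): no bracket -> illegal

Answer: (0,3) (0,4) (0,5) (1,2) (2,1) (3,5) (4,3) (4,4) (4,5) (5,2)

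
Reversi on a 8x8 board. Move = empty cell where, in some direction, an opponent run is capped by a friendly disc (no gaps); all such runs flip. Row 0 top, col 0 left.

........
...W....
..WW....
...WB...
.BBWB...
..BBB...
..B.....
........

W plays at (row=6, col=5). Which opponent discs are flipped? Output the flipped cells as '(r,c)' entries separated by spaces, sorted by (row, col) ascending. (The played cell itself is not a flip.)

Dir NW: opp run (5,4) capped by W -> flip
Dir N: first cell '.' (not opp) -> no flip
Dir NE: first cell '.' (not opp) -> no flip
Dir W: first cell '.' (not opp) -> no flip
Dir E: first cell '.' (not opp) -> no flip
Dir SW: first cell '.' (not opp) -> no flip
Dir S: first cell '.' (not opp) -> no flip
Dir SE: first cell '.' (not opp) -> no flip

Answer: (5,4)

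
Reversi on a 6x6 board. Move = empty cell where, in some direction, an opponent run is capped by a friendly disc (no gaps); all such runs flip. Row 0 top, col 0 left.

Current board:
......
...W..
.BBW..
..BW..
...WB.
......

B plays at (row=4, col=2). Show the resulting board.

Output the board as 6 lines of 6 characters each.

Place B at (4,2); scan 8 dirs for brackets.
Dir NW: first cell '.' (not opp) -> no flip
Dir N: first cell 'B' (not opp) -> no flip
Dir NE: opp run (3,3), next='.' -> no flip
Dir W: first cell '.' (not opp) -> no flip
Dir E: opp run (4,3) capped by B -> flip
Dir SW: first cell '.' (not opp) -> no flip
Dir S: first cell '.' (not opp) -> no flip
Dir SE: first cell '.' (not opp) -> no flip
All flips: (4,3)

Answer: ......
...W..
.BBW..
..BW..
..BBB.
......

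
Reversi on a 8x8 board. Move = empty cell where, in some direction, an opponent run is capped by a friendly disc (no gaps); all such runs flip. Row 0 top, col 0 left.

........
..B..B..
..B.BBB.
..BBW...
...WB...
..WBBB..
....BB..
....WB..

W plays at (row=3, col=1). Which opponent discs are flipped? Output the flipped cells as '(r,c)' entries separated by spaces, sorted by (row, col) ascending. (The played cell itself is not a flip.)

Answer: (3,2) (3,3)

Derivation:
Dir NW: first cell '.' (not opp) -> no flip
Dir N: first cell '.' (not opp) -> no flip
Dir NE: opp run (2,2), next='.' -> no flip
Dir W: first cell '.' (not opp) -> no flip
Dir E: opp run (3,2) (3,3) capped by W -> flip
Dir SW: first cell '.' (not opp) -> no flip
Dir S: first cell '.' (not opp) -> no flip
Dir SE: first cell '.' (not opp) -> no flip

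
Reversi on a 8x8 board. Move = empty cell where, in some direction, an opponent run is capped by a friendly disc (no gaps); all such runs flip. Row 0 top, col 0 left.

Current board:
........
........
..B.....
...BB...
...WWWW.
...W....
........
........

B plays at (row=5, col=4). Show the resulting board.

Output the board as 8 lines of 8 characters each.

Place B at (5,4); scan 8 dirs for brackets.
Dir NW: opp run (4,3), next='.' -> no flip
Dir N: opp run (4,4) capped by B -> flip
Dir NE: opp run (4,5), next='.' -> no flip
Dir W: opp run (5,3), next='.' -> no flip
Dir E: first cell '.' (not opp) -> no flip
Dir SW: first cell '.' (not opp) -> no flip
Dir S: first cell '.' (not opp) -> no flip
Dir SE: first cell '.' (not opp) -> no flip
All flips: (4,4)

Answer: ........
........
..B.....
...BB...
...WBWW.
...WB...
........
........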